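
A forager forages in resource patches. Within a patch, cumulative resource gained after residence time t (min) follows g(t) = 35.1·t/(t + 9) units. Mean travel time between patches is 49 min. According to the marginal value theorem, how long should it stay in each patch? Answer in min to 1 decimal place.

By the marginal value theorem, leave when the instantaneous gain rate g'(t) equals the habitat-wide average g(t)/(T + t).
g'(t) = 35.1·9/(t + 9)². Setting 35.1·9/(t+9)² = 35.1t/[(t+9)(49+t)] gives 9(49+t) = t(t+9), so t² = 9×49 = 441.
t* = √441 = 21 min.

21.0 min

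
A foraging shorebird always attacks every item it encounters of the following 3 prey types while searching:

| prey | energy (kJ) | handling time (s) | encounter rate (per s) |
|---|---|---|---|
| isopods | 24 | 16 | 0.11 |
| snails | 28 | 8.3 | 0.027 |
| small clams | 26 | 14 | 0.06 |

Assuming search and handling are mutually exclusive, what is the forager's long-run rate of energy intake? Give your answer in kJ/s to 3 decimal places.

1.296 kJ/s

Energy encountered per unit search time: 0.11×24 + 0.027×28 + 0.06×26 = 4.956 kJ/s.
Handling time per unit search time: 0.11×16 + 0.027×8.3 + 0.06×14 = 2.824.
Rate = 4.956/(1 + 2.824) = 1.296 kJ/s.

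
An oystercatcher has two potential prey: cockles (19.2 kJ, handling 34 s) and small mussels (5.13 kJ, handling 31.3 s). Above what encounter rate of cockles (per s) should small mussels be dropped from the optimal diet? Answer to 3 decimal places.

0.012 per s

At the threshold, the rate on cockles alone equals the profitability of small mussels: λ·19.2/(1 + λ·34) = 5.13/31.3 = 0.1639.
Rearranging, λ(19.2 − 0.1639×34) = 0.1639, so λ = 0.1639/13.63 = 0.01203 per s.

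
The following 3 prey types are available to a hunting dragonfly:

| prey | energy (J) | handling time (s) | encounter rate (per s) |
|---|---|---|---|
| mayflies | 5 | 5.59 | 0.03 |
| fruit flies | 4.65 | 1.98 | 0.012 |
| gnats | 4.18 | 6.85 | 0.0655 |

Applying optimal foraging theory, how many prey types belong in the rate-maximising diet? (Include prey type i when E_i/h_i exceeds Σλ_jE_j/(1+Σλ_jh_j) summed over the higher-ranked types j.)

3

Rank by E/h (J/s): fruit flies 2.35, mayflies 0.894, gnats 0.61. Include each in turn until the next type's E/h falls below the running intake rate.
Rate on top 1: 0.0545. mayflies: 0.894 > 0.0545 → include.
Rate on top 2: 0.1727. gnats: 0.61 > 0.1727 → include.
Optimal diet: fruit flies, mayflies, gnats — 3 of 3 types.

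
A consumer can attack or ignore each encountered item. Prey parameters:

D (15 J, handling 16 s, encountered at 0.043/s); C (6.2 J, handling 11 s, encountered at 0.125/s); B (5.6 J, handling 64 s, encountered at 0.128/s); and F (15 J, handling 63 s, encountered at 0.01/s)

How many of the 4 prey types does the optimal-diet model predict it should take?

Rank by E/h (J/s): D 0.938, C 0.564, F 0.238, B 0.0875. Include each in turn until the next type's E/h falls below the running intake rate.
Rate on top 1: 0.3821. C: 0.564 > 0.3821 → include.
Rate on top 2: 0.4636. F: 0.238 < 0.4636 → exclude; stop.
Optimal diet: D, C — 2 of 4 types.

2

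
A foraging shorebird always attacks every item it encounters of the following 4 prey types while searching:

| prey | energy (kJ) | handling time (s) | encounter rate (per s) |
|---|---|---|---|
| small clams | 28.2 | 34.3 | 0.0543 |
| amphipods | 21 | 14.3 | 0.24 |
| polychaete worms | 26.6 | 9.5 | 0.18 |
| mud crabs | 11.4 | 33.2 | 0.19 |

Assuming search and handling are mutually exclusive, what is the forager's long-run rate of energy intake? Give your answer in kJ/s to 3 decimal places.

0.945 kJ/s

R = (0.0543×28.2 + 0.24×21 + 0.18×26.6 + 0.19×11.4) / (1 + 0.0543×34.3 + 0.24×14.3 + 0.18×9.5 + 0.19×33.2) = 13.53/14.31 = 0.945 kJ/s.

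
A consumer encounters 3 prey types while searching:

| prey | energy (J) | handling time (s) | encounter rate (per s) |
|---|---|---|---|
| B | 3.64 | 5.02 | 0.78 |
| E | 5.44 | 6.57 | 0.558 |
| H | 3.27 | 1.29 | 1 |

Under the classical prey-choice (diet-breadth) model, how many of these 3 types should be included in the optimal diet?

Rank by E/h (J/s): H 2.53, E 0.828, B 0.725. Include each in turn until the next type's E/h falls below the running intake rate.
Rate on top 1: 1.428. E: 0.828 < 1.428 → exclude; stop.
Optimal diet: H — 1 of 3 types.

1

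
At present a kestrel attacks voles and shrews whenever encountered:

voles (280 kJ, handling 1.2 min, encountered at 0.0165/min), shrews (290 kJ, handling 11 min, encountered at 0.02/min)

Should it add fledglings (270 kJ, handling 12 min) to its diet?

Yes

Intake rate on the current diet: R = (0.0165×280 + 0.02×290) / (1 + 0.0165×1.2 + 0.02×11) = 10.42/1.24 = 8.405 kJ/min.
fledglings: E/h = 270/12 = 22.5 kJ/min.
Since 22.5 > R, including fledglings increases the long-run rate.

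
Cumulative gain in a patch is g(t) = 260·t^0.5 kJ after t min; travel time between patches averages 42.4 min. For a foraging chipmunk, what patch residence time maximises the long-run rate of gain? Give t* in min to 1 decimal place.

42.4 min

Maximise g(t)/(T+t): set derivative to zero → g'(t)(T+t) = g(t).
g'(t) = 0.5·260·t^-0.5. Setting 0.5·260·t^-0.5 = 260·t^0.5/(42.4+t) gives 0.5(42.4+t) = t, so 0.50·t = 0.5×42.4.
t* = 0.5×42.4/0.50 = 42.4 min.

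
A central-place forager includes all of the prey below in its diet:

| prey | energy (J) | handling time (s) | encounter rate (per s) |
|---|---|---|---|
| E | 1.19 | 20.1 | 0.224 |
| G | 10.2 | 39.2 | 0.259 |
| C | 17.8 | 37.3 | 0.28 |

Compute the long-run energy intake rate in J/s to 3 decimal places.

R = (0.224×1.19 + 0.259×10.2 + 0.28×17.8) / (1 + 0.224×20.1 + 0.259×39.2 + 0.28×37.3) = 7.892/26.1 = 0.3024 J/s.

0.302 J/s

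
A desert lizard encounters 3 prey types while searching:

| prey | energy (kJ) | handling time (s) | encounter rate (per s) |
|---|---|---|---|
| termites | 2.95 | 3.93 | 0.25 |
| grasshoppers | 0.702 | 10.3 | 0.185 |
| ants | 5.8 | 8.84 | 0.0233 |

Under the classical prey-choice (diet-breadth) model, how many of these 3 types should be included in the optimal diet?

Profitabilities (E/h, kJ/s): termites 0.751, ants 0.656, grasshoppers 0.0682. Add prey in this order while the next type's profitability exceeds the intake rate on those already taken.
Rate on top 1: 0.372. ants: 0.656 > 0.372 → include.
Rate on top 2: 0.3987. grasshoppers: 0.0682 < 0.3987 → exclude; stop.
Optimal diet: termites, ants — 2 of 3 types.

2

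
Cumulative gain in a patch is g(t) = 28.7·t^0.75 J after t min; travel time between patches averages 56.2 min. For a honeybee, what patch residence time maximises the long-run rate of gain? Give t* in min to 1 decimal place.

168.6 min

Maximise g(t)/(T+t): set derivative to zero → g'(t)(T+t) = g(t).
g'(t) = 0.75·28.7·t^-0.25. Setting 0.75·28.7·t^-0.25 = 28.7·t^0.75/(56.2+t) gives 0.75(56.2+t) = t, so 0.25·t = 0.75×56.2.
t* = 0.75×56.2/0.25 = 168.6 min.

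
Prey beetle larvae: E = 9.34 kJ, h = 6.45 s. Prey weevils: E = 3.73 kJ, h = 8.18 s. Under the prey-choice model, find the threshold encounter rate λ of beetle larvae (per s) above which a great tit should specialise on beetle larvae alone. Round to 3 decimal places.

At the threshold, the rate on beetle larvae alone equals the profitability of weevils: λ·9.34/(1 + λ·6.45) = 3.73/8.18 = 0.456.
Rearranging, λ(9.34 − 0.456×6.45) = 0.456, so λ = 0.456/6.399 = 0.07126 per s.

0.071 per s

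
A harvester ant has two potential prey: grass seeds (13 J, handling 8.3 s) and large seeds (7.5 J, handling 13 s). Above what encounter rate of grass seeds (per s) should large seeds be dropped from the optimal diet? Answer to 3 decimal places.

At the threshold, the rate on grass seeds alone equals the profitability of large seeds: λ·13/(1 + λ·8.3) = 7.5/13 = 0.5769.
Rearranging, λ(13 − 0.5769×8.3) = 0.5769, so λ = 0.5769/8.212 = 0.07026 per s.

0.070 per s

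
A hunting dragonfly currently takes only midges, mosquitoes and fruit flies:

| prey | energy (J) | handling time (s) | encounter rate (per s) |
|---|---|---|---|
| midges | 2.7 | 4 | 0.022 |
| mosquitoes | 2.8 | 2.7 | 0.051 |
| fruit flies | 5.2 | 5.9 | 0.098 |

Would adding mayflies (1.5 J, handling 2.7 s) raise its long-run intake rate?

Intake rate on the current diet: R = (0.022×2.7 + 0.051×2.8 + 0.098×5.2) / (1 + 0.022×4 + 0.051×2.7 + 0.098×5.9) = 0.7118/1.804 = 0.3946 J/s.
Profitability of mayflies: 1.5/2.7 = 0.5556 J/s.
Since 0.5556 > R, including mayflies increases the long-run rate.

Yes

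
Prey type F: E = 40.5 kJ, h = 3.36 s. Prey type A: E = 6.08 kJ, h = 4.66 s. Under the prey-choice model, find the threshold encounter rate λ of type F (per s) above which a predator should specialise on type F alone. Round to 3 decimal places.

0.036 per s

At the threshold, the rate on type F alone equals the profitability of type A: λ·40.5/(1 + λ·3.36) = 6.08/4.66 = 1.305.
Rearranging, λ(40.5 − 1.305×3.36) = 1.305, so λ = 1.305/36.12 = 0.03613 per s.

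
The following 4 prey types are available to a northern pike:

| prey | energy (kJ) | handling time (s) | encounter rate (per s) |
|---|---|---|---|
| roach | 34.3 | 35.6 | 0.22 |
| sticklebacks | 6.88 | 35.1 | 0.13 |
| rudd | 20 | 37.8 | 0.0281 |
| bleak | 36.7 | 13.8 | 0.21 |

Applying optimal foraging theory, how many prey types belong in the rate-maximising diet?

Profitabilities (E/h, kJ/s): bleak 2.66, roach 0.963, rudd 0.529, sticklebacks 0.196. Add prey in this order while the next type's profitability exceeds the intake rate on those already taken.
Rate on top 1: 1.977. roach: 0.963 < 1.977 → exclude; stop.
Optimal diet: bleak — 1 of 4 types.

1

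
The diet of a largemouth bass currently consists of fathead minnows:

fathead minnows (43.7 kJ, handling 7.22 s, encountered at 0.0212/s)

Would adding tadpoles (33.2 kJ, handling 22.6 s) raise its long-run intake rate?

Yes

On fathead minnows alone, R = ΣλE/(1+Σλh) = 0.9264/1.153 = 0.8035 kJ/s.
tadpoles: E/h = 33.2/22.6 = 1.469 kJ/s.
1.469 > 0.8035, so adding tadpoles raises the average — include it.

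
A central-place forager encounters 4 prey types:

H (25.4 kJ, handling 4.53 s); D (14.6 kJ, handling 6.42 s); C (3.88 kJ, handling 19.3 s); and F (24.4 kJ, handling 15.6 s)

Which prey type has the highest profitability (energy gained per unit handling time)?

Profitability E/h (kJ/s): H = 25.4/4.53 = 5.61, D = 14.6/6.42 = 2.27, C = 3.88/19.3 = 0.201, F = 24.4/15.6 = 1.56.
Ranked: H > D > F > C.

H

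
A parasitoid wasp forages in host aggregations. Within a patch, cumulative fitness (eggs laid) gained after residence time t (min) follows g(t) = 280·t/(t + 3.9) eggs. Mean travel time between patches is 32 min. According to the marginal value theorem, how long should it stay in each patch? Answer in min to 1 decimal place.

Optimal t* satisfies g'(t*) = g(t*)/(T + t*).
g'(t) = 280·3.9/(t + 3.9)². Setting 280·3.9/(t+3.9)² = 280t/[(t+3.9)(32+t)] gives 3.9(32+t) = t(t+3.9), so t² = 3.9×32 = 124.8.
t* = √124.8 = 11.17 min.

11.2 min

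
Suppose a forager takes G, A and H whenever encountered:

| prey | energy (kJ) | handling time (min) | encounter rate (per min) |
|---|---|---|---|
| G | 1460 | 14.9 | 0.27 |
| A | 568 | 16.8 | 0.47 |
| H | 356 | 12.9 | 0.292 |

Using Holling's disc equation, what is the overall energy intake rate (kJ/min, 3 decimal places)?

45.854 kJ/min

R = (0.27×1460 + 0.47×568 + 0.292×356) / (1 + 0.27×14.9 + 0.47×16.8 + 0.292×12.9) = 765.1/16.69 = 45.85 kJ/min.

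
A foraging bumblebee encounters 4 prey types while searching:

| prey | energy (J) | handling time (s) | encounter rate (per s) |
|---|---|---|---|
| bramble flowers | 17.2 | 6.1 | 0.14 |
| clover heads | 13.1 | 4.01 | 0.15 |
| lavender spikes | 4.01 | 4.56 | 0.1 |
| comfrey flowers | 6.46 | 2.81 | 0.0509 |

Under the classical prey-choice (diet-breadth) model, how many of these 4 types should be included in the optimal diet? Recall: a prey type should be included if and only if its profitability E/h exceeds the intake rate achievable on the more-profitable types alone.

3

Profitabilities (E/h, J/s): clover heads 3.27, bramble flowers 2.82, comfrey flowers 2.3, lavender spikes 0.879. Add prey in this order while the next type's profitability exceeds the intake rate on those already taken.
Rate on top 1: 1.227. bramble flowers: 2.82 > 1.227 → include.
Rate on top 2: 1.781. comfrey flowers: 2.3 > 1.781 → include.
Rate on top 3: 1.809. lavender spikes: 0.879 < 1.809 → exclude; stop.
Optimal diet: clover heads, bramble flowers, comfrey flowers — 3 of 4 types.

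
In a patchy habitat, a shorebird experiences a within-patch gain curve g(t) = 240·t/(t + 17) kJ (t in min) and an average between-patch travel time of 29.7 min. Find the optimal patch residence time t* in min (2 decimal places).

22.47 min

By the marginal value theorem, leave when the instantaneous gain rate g'(t) equals the habitat-wide average g(t)/(T + t).
g'(t) = 240·17/(t + 17)². Setting 240·17/(t+17)² = 240t/[(t+17)(29.7+t)] gives 17(29.7+t) = t(t+17), so t² = 17×29.7 = 504.9.
t* = √504.9 = 22.47 min.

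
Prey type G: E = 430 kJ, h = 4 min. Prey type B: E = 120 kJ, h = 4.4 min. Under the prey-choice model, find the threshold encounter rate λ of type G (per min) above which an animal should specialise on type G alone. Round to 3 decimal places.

At the threshold, the rate on type G alone equals the profitability of type B: λ·430/(1 + λ·4) = 120/4.4 = 27.27.
Rearranging, λ(430 − 27.27×4) = 27.27, so λ = 27.27/320.9 = 0.08499 per min.

0.085 per min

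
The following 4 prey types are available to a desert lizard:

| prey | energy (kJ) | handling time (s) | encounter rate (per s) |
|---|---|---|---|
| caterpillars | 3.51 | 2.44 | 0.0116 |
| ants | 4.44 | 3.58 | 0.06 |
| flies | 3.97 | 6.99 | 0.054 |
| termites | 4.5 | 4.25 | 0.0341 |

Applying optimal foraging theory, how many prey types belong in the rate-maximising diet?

Profitabilities (E/h, kJ/s): caterpillars 1.44, ants 1.24, termites 1.06, flies 0.568. Add prey in this order while the next type's profitability exceeds the intake rate on those already taken.
Rate on top 1: 0.0396. ants: 1.24 > 0.0396 → include.
Rate on top 2: 0.2471. termites: 1.06 > 0.2471 → include.
Rate on top 3: 0.3318. flies: 0.568 > 0.3318 → include.
Optimal diet: caterpillars, ants, termites, flies — 4 of 4 types.

4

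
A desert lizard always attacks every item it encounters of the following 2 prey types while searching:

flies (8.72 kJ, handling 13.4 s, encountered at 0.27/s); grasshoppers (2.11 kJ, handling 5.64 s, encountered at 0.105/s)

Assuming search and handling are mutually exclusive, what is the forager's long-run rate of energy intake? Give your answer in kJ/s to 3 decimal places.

0.494 kJ/s

R = Σλ_iE_i / (1 + Σλ_ih_i)
Numerator: 0.27×8.72 + 0.105×2.11 = 2.576
Denominator: 1 + 0.27×13.4 + 0.105×5.64 = 5.21
R = 2.576/5.21 = 0.4944 kJ/s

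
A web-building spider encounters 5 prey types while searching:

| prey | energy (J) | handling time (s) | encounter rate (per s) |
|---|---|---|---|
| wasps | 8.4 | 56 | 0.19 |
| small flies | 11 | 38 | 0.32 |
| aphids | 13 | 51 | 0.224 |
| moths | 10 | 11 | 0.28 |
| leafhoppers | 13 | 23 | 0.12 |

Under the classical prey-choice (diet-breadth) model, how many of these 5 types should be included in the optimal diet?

1

Profitabilities (E/h, J/s): moths 0.909, leafhoppers 0.565, small flies 0.289, aphids 0.255, wasps 0.15. Add prey in this order while the next type's profitability exceeds the intake rate on those already taken.
Rate on top 1: 0.6863. leafhoppers: 0.565 < 0.6863 → exclude; stop.
Optimal diet: moths — 1 of 5 types.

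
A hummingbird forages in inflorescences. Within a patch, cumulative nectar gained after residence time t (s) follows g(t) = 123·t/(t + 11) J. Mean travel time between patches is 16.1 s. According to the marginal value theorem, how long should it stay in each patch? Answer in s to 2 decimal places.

13.31 s

Optimal t* satisfies g'(t*) = g(t*)/(T + t*).
g'(t) = 123·11/(t + 11)². Setting 123·11/(t+11)² = 123t/[(t+11)(16.1+t)] gives 11(16.1+t) = t(t+11), so t² = 11×16.1 = 177.1.
t* = √177.1 = 13.31 s.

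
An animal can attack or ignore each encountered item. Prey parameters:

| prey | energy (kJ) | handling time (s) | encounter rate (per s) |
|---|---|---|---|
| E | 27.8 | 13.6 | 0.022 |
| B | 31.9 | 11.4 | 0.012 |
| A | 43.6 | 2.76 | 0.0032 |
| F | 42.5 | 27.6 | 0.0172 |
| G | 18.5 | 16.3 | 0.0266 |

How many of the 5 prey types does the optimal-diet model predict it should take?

5

E/h in descending order: A 15.8, B 2.8, E 2.04, F 1.54, G 1.13 kJ/s. The optimal diet is the largest prefix of this list for which every included type satisfies E_i/h_i > R on the types above it.
Rate on top 1: 0.1383. B: 2.8 > 0.1383 → include.
Rate on top 2: 0.4559. E: 2.04 > 0.4559 → include.
Rate on top 3: 0.7848. F: 1.54 > 0.7848 → include.
Rate on top 4: 0.9715. G: 1.13 > 0.9715 → include.
Optimal diet: A, B, E, F, G — 5 of 5 types.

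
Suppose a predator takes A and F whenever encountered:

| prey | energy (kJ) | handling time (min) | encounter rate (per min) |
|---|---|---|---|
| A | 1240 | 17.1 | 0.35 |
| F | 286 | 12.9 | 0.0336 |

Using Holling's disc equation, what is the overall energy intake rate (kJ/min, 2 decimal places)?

R = Σλ_iE_i / (1 + Σλ_ih_i)
Numerator: 0.35×1240 + 0.0336×286 = 443.6
Denominator: 1 + 0.35×17.1 + 0.0336×12.9 = 7.418
R = 443.6/7.418 = 59.8 kJ/min

59.80 kJ/min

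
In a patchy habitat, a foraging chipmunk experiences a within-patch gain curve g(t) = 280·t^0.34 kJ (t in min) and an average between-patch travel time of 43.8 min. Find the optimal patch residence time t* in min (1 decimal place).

22.6 min

Maximise g(t)/(T+t): set derivative to zero → g'(t)(T+t) = g(t).
g'(t) = 0.34·280·t^-0.66. Setting 0.34·280·t^-0.66 = 280·t^0.34/(43.8+t) gives 0.34(43.8+t) = t, so 0.66·t = 0.34×43.8.
t* = 0.34×43.8/0.66 = 22.56 min.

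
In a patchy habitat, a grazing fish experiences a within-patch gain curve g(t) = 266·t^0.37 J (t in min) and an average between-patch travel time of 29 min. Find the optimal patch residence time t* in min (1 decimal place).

Optimal t* satisfies g'(t*) = g(t*)/(T + t*).
g'(t) = 0.37·266·t^-0.63. Setting 0.37·266·t^-0.63 = 266·t^0.37/(29+t) gives 0.37(29+t) = t, so 0.63·t = 0.37×29.
t* = 0.37×29/0.63 = 17.03 min.

17.0 min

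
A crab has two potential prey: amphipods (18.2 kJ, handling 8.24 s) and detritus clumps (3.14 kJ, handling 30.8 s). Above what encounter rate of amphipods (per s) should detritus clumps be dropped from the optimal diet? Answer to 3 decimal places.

The zero-one rule: include detritus clumps iff E₂/h₂ > λE₁/(1+λh₁). Equality gives the switch point.
λE₁h₂ = E₂ + λE₂h₁ ⇒ λ = E₂/(E₁h₂ − E₂h₁) = 3.14/(560.6 − 25.87) = 0.005873 per s.

0.006 per s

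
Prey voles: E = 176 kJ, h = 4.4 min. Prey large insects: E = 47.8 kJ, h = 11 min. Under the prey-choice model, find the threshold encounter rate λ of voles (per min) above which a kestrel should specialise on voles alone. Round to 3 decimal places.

0.028 per min

The zero-one rule: include large insects iff E₂/h₂ > λE₁/(1+λh₁). Equality gives the switch point.
λE₁h₂ = E₂ + λE₂h₁ ⇒ λ = E₂/(E₁h₂ − E₂h₁) = 47.8/(1936 − 210.3) = 0.0277 per min.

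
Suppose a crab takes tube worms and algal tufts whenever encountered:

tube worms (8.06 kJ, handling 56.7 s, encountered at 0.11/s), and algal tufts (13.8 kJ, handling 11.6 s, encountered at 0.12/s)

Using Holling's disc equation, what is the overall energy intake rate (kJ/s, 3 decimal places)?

0.295 kJ/s

R = (0.11×8.06 + 0.12×13.8) / (1 + 0.11×56.7 + 0.12×11.6) = 2.543/8.629 = 0.2947 kJ/s.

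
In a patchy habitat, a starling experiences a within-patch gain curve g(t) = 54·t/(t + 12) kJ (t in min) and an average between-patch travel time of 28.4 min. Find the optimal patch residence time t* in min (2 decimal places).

Optimal t* satisfies g'(t*) = g(t*)/(T + t*).
g'(t) = 54·12/(t + 12)². Setting 54·12/(t+12)² = 54t/[(t+12)(28.4+t)] gives 12(28.4+t) = t(t+12), so t² = 12×28.4 = 340.8.
t* = √340.8 = 18.46 min.

18.46 min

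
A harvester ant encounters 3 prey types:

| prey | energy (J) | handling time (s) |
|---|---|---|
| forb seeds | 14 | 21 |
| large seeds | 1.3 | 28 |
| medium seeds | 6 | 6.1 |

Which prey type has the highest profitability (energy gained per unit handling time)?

medium seeds

Profitability E/h (J/s): forb seeds = 14/21 = 0.667, large seeds = 1.3/28 = 0.0464, medium seeds = 6/6.1 = 0.984.
Ranked: medium seeds > forb seeds > large seeds.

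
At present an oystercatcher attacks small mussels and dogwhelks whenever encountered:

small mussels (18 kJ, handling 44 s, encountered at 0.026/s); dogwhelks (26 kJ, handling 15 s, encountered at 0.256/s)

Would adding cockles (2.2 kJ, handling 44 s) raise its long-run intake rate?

No

On small mussels and dogwhelks alone, R = ΣλE/(1+Σλh) = 7.124/5.984 = 1.191 kJ/s.
Profitability of cockles: 2.2/44 = 0.05 kJ/s.
Since 0.05 < R, time spent handling cockles is better spent searching.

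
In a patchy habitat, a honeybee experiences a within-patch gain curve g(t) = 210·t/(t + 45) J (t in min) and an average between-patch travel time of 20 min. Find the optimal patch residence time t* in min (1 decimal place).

30.0 min

Optimal t* satisfies g'(t*) = g(t*)/(T + t*).
g'(t) = 210·45/(t + 45)². Setting 210·45/(t+45)² = 210t/[(t+45)(20+t)] gives 45(20+t) = t(t+45), so t² = 45×20 = 900.
t* = √900 = 30 min.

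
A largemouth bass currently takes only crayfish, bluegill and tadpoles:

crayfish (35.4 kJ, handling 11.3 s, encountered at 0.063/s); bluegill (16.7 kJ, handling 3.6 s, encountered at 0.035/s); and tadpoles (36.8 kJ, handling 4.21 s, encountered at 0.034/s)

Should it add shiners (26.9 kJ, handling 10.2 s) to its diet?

Yes

Current rate: (0.063×35.4 + 0.035×16.7 + 0.034×36.8)/(1 + 0.063×11.3 + 0.035×3.6 + 0.034×4.21) = 2.052 kJ/s.
shiners: E/h = 26.9/10.2 = 2.637 kJ/s.
Since 2.637 > R, including shiners increases the long-run rate.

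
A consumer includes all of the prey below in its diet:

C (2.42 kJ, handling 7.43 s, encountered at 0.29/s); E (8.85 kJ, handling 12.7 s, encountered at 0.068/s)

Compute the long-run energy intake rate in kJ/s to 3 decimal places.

0.324 kJ/s

Energy encountered per unit search time: 0.29×2.42 + 0.068×8.85 = 1.304 kJ/s.
Handling time per unit search time: 0.29×7.43 + 0.068×12.7 = 3.018.
Rate = 1.304/(1 + 3.018) = 0.3244 kJ/s.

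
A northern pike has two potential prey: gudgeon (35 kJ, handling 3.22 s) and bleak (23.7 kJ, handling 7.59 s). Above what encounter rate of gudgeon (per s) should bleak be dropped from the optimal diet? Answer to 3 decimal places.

0.125 per s

The zero-one rule: include bleak iff E₂/h₂ > λE₁/(1+λh₁). Equality gives the switch point.
λE₁h₂ = E₂ + λE₂h₁ ⇒ λ = E₂/(E₁h₂ − E₂h₁) = 23.7/(265.6 − 76.31) = 0.1252 per s.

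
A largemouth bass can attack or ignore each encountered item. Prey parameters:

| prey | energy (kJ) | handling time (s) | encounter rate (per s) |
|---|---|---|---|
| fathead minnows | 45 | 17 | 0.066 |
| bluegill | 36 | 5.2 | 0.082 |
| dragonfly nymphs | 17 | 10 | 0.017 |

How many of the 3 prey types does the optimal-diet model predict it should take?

E/h in descending order: bluegill 6.92, fathead minnows 2.65, dragonfly nymphs 1.7 kJ/s. The optimal diet is the largest prefix of this list for which every included type satisfies E_i/h_i > R on the types above it.
Rate on top 1: 2.07. fathead minnows: 2.65 > 2.07 → include.
Rate on top 2: 2.324. dragonfly nymphs: 1.7 < 2.324 → exclude; stop.
Optimal diet: bluegill, fathead minnows — 2 of 3 types.

2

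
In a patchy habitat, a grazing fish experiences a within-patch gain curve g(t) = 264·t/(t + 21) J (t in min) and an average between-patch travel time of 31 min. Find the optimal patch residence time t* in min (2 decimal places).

Optimal t* satisfies g'(t*) = g(t*)/(T + t*).
g'(t) = 264·21/(t + 21)². Setting 264·21/(t+21)² = 264t/[(t+21)(31+t)] gives 21(31+t) = t(t+21), so t² = 21×31 = 651.
t* = √651 = 25.51 min.

25.51 min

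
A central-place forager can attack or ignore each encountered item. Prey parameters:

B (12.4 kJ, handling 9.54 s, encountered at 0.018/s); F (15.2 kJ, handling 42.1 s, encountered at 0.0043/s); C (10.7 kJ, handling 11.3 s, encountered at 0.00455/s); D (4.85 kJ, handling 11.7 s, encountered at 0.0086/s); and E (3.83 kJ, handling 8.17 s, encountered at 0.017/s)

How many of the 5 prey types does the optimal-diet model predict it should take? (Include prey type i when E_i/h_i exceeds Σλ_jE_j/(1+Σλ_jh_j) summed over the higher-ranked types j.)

5

Profitabilities (E/h, kJ/s): B 1.3, C 0.947, E 0.469, D 0.415, F 0.361. Add prey in this order while the next type's profitability exceeds the intake rate on those already taken.
Rate on top 1: 0.1905. C: 0.947 > 0.1905 → include.
Rate on top 2: 0.2223. E: 0.469 > 0.2223 → include.
Rate on top 3: 0.2474. D: 0.415 > 0.2474 → include.
Rate on top 4: 0.2589. F: 0.361 > 0.2589 → include.
Optimal diet: B, C, E, D, F — 5 of 5 types.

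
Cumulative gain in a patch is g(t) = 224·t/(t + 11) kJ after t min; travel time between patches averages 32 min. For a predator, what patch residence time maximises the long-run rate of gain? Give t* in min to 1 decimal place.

18.8 min

By the marginal value theorem, leave when the instantaneous gain rate g'(t) equals the habitat-wide average g(t)/(T + t).
g'(t) = 224·11/(t + 11)². Setting 224·11/(t+11)² = 224t/[(t+11)(32+t)] gives 11(32+t) = t(t+11), so t² = 11×32 = 352.
t* = √352 = 18.76 min.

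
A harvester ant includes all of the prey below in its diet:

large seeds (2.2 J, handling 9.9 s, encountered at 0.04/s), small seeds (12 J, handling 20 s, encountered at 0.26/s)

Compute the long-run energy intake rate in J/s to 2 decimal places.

0.49 J/s

R = (0.04×2.2 + 0.26×12) / (1 + 0.04×9.9 + 0.26×20) = 3.208/6.596 = 0.4864 J/s.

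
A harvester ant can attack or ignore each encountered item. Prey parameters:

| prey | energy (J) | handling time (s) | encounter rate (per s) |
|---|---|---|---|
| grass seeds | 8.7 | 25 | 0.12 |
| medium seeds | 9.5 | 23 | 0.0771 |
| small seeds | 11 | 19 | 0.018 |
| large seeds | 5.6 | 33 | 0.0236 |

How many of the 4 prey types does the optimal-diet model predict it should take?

3

E/h in descending order: small seeds 0.579, medium seeds 0.413, grass seeds 0.348, large seeds 0.17 J/s. The optimal diet is the largest prefix of this list for which every included type satisfies E_i/h_i > R on the types above it.
Rate on top 1: 0.1475. medium seeds: 0.413 > 0.1475 → include.
Rate on top 2: 0.2987. grass seeds: 0.348 > 0.2987 → include.
Rate on top 3: 0.3229. large seeds: 0.17 < 0.3229 → exclude; stop.
Optimal diet: small seeds, medium seeds, grass seeds — 3 of 4 types.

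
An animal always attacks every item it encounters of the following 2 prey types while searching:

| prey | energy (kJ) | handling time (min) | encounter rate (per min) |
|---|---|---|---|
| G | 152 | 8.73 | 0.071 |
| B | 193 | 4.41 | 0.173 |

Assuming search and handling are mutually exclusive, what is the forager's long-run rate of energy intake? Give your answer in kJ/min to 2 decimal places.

18.54 kJ/min

R = Σλ_iE_i / (1 + Σλ_ih_i)
Numerator: 0.071×152 + 0.173×193 = 44.18
Denominator: 1 + 0.071×8.73 + 0.173×4.41 = 2.383
R = 44.18/2.383 = 18.54 kJ/min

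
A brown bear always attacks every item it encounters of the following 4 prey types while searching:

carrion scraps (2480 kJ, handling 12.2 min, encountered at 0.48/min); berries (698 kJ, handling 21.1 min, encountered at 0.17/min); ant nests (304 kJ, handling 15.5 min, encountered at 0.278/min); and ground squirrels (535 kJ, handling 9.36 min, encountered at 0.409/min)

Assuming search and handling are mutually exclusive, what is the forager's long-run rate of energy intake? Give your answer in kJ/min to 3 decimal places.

R = (0.48×2480 + 0.17×698 + 0.278×304 + 0.409×535) / (1 + 0.48×12.2 + 0.17×21.1 + 0.278×15.5 + 0.409×9.36) = 1612/18.58 = 86.78 kJ/min.

86.780 kJ/min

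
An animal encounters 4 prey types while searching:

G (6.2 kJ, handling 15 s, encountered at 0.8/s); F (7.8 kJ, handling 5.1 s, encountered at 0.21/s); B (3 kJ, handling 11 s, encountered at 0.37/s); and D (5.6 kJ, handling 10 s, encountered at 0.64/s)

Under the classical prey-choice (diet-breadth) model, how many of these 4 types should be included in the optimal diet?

1

Profitabilities (E/h, kJ/s): F 1.53, D 0.56, G 0.413, B 0.273. Add prey in this order while the next type's profitability exceeds the intake rate on those already taken.
Rate on top 1: 0.7909. D: 0.56 < 0.7909 → exclude; stop.
Optimal diet: F — 1 of 4 types.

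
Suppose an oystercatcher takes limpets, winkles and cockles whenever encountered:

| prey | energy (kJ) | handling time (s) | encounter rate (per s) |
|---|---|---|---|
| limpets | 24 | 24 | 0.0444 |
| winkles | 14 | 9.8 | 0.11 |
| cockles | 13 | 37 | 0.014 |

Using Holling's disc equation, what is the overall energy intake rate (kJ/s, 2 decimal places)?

Energy encountered per unit search time: 0.0444×24 + 0.11×14 + 0.014×13 = 2.788 kJ/s.
Handling time per unit search time: 0.0444×24 + 0.11×9.8 + 0.014×37 = 2.662.
Rate = 2.788/(1 + 2.662) = 0.7613 kJ/s.

0.76 kJ/s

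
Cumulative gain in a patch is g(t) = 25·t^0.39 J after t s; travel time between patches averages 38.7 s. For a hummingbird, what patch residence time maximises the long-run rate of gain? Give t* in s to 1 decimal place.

24.7 s

Maximise g(t)/(T+t): set derivative to zero → g'(t)(T+t) = g(t).
g'(t) = 0.39·25·t^-0.61. Setting 0.39·25·t^-0.61 = 25·t^0.39/(38.7+t) gives 0.39(38.7+t) = t, so 0.61·t = 0.39×38.7.
t* = 0.39×38.7/0.61 = 24.74 s.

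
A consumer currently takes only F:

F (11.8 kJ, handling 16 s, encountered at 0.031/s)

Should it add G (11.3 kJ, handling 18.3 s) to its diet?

On F alone, R = ΣλE/(1+Σλh) = 0.3658/1.496 = 0.2445 kJ/s.
G: E/h = 11.3/18.3 = 0.6175 kJ/s.
0.6175 > 0.2445, so adding G raises the average — include it.

Yes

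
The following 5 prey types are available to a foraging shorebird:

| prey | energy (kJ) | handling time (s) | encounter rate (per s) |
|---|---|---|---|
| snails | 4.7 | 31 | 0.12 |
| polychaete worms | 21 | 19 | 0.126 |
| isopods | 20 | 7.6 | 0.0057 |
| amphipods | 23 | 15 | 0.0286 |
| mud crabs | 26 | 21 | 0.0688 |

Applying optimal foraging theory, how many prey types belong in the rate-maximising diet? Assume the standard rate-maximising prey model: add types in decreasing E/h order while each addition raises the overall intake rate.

Profitabilities (E/h, kJ/s): isopods 2.63, amphipods 1.53, mud crabs 1.24, polychaete worms 1.11, snails 0.152. Add prey in this order while the next type's profitability exceeds the intake rate on those already taken.
Rate on top 1: 0.1093. amphipods: 1.53 > 0.1093 → include.
Rate on top 2: 0.5242. mud crabs: 1.24 > 0.5242 → include.
Rate on top 3: 0.8778. polychaete worms: 1.11 > 0.8778 → include.
Rate on top 4: 0.9803. snails: 0.152 < 0.9803 → exclude; stop.
Optimal diet: isopods, amphipods, mud crabs, polychaete worms — 4 of 5 types.

4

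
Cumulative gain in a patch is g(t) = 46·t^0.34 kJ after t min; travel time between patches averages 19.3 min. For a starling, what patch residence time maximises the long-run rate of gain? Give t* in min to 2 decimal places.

By the marginal value theorem, leave when the instantaneous gain rate g'(t) equals the habitat-wide average g(t)/(T + t).
g'(t) = 0.34·46·t^-0.66. Setting 0.34·46·t^-0.66 = 46·t^0.34/(19.3+t) gives 0.34(19.3+t) = t, so 0.66·t = 0.34×19.3.
t* = 0.34×19.3/0.66 = 9.942 min.

9.94 min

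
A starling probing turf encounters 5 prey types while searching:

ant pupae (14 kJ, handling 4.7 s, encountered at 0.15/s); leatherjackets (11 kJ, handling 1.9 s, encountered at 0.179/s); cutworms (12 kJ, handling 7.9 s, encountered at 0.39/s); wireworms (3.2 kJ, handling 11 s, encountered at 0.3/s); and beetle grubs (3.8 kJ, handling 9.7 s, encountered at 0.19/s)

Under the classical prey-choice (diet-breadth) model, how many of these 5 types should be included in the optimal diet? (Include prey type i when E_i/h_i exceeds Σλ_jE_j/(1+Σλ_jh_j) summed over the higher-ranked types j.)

2

E/h in descending order: leatherjackets 5.79, ant pupae 2.98, cutworms 1.52, beetle grubs 0.392, wireworms 0.291 kJ/s. The optimal diet is the largest prefix of this list for which every included type satisfies E_i/h_i > R on the types above it.
Rate on top 1: 1.469. ant pupae: 2.98 > 1.469 → include.
Rate on top 2: 1.99. cutworms: 1.52 < 1.99 → exclude; stop.
Optimal diet: leatherjackets, ant pupae — 2 of 5 types.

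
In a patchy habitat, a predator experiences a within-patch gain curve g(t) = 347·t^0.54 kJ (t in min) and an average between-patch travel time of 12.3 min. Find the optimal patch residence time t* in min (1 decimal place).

Maximise g(t)/(T+t): set derivative to zero → g'(t)(T+t) = g(t).
g'(t) = 0.54·347·t^-0.46. Setting 0.54·347·t^-0.46 = 347·t^0.54/(12.3+t) gives 0.54(12.3+t) = t, so 0.46·t = 0.54×12.3.
t* = 0.54×12.3/0.46 = 14.44 min.

14.4 min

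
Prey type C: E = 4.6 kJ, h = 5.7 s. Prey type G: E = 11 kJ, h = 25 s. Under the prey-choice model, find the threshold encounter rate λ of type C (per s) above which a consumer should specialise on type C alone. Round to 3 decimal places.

0.210 per s

At the threshold, the rate on type C alone equals the profitability of type G: λ·4.6/(1 + λ·5.7) = 11/25 = 0.44.
Rearranging, λ(4.6 − 0.44×5.7) = 0.44, so λ = 0.44/2.092 = 0.2103 per s.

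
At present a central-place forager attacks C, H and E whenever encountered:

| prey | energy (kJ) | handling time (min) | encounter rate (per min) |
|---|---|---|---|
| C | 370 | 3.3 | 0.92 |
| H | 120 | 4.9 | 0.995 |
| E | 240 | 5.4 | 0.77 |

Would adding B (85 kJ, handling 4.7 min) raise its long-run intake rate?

No

On C, H and E alone, R = ΣλE/(1+Σλh) = 644.6/13.07 = 49.32 kJ/min.
Profitability of B: 85/4.7 = 18.09 kJ/min.
18.09 < 49.32, so adding B would lower the average — exclude it.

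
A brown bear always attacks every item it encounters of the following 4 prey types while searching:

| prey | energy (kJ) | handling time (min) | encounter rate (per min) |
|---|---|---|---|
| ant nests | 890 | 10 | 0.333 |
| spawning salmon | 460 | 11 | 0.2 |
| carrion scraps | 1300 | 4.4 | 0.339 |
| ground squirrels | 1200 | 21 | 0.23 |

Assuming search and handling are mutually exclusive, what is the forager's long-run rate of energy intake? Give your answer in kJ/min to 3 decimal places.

85.987 kJ/min

Energy encountered per unit search time: 0.333×890 + 0.2×460 + 0.339×1300 + 0.23×1200 = 1105 kJ/min.
Handling time per unit search time: 0.333×10 + 0.2×11 + 0.339×4.4 + 0.23×21 = 11.85.
Rate = 1105/(1 + 11.85) = 85.99 kJ/min.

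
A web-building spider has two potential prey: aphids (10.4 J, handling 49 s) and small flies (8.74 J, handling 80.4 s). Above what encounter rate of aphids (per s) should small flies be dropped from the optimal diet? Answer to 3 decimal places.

Drop small flies once their profitability E₂/h₂ falls below the rate achievable on aphids alone: E₂/h₂ = λE₁/(1 + λh₁).
Solve for λ: λE₁h₂ = E₂(1 + λh₁) → λ(E₁h₂ − E₂h₁) = E₂ → λ = E₂/(E₁h₂ − E₂h₁).
λ = 8.74/(10.4×80.4 − 8.74×49) = 8.74/407.9 = 0.02143 per s.

0.021 per s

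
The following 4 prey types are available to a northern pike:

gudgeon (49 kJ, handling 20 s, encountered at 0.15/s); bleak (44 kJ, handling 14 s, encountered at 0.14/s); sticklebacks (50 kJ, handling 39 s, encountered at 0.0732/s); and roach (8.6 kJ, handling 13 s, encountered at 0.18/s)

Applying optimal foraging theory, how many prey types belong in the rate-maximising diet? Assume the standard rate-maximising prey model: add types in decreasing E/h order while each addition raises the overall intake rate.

E/h in descending order: bleak 3.14, gudgeon 2.45, sticklebacks 1.28, roach 0.662 kJ/s. The optimal diet is the largest prefix of this list for which every included type satisfies E_i/h_i > R on the types above it.
Rate on top 1: 2.081. gudgeon: 2.45 > 2.081 → include.
Rate on top 2: 2.267. sticklebacks: 1.28 < 2.267 → exclude; stop.
Optimal diet: bleak, gudgeon — 2 of 4 types.

2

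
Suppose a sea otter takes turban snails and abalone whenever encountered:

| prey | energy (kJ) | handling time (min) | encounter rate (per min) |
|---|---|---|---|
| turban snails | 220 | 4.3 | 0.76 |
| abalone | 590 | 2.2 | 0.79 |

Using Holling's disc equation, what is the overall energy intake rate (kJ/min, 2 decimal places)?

R = Σλ_iE_i / (1 + Σλ_ih_i)
Numerator: 0.76×220 + 0.79×590 = 633.3
Denominator: 1 + 0.76×4.3 + 0.79×2.2 = 6.006
R = 633.3/6.006 = 105.4 kJ/min

105.44 kJ/min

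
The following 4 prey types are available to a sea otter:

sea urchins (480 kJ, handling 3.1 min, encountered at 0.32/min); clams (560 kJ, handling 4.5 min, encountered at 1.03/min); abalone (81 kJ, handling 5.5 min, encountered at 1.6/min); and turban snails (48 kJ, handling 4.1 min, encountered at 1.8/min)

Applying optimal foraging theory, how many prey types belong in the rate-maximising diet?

2

Profitabilities (E/h, kJ/min): sea urchins 155, clams 124, abalone 14.7, turban snails 11.7. Add prey in this order while the next type's profitability exceeds the intake rate on those already taken.
Rate on top 1: 77.11. clams: 124 > 77.11 → include.
Rate on top 2: 110.2. abalone: 14.7 < 110.2 → exclude; stop.
Optimal diet: sea urchins, clams — 2 of 4 types.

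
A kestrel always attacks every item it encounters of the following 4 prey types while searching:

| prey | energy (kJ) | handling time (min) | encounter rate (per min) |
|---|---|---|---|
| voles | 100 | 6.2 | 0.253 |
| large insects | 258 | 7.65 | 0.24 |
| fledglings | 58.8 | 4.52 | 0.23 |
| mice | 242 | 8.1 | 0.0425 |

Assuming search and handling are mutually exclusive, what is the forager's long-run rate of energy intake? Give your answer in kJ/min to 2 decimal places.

19.18 kJ/min

R = Σλ_iE_i / (1 + Σλ_ih_i)
Numerator: 0.253×100 + 0.24×258 + 0.23×58.8 + 0.0425×242 = 111
Denominator: 1 + 0.253×6.2 + 0.24×7.65 + 0.23×4.52 + 0.0425×8.1 = 5.788
R = 111/5.788 = 19.18 kJ/min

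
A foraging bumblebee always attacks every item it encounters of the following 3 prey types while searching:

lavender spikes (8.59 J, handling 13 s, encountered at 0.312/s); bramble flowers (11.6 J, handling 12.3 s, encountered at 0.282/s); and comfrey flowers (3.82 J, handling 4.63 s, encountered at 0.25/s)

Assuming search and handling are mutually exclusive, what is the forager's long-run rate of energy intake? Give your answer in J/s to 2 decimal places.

0.71 J/s

R = (0.312×8.59 + 0.282×11.6 + 0.25×3.82) / (1 + 0.312×13 + 0.282×12.3 + 0.25×4.63) = 6.906/9.682 = 0.7133 J/s.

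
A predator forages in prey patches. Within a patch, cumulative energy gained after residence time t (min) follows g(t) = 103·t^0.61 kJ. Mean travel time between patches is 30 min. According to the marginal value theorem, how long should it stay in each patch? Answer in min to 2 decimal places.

Optimal t* satisfies g'(t*) = g(t*)/(T + t*).
g'(t) = 0.61·103·t^-0.39. Setting 0.61·103·t^-0.39 = 103·t^0.61/(30+t) gives 0.61(30+t) = t, so 0.39·t = 0.61×30.
t* = 0.61×30/0.39 = 46.92 min.

46.92 min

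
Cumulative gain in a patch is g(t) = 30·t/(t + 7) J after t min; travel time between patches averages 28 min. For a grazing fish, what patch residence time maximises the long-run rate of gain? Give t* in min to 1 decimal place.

14.0 min

Optimal t* satisfies g'(t*) = g(t*)/(T + t*).
g'(t) = 30·7/(t + 7)². Setting 30·7/(t+7)² = 30t/[(t+7)(28+t)] gives 7(28+t) = t(t+7), so t² = 7×28 = 196.
t* = √196 = 14 min.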